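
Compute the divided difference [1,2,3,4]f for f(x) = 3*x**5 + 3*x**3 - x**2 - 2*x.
198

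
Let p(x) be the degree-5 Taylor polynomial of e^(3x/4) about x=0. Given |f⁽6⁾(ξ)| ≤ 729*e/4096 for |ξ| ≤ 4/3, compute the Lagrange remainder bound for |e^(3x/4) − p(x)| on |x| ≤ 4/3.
e/720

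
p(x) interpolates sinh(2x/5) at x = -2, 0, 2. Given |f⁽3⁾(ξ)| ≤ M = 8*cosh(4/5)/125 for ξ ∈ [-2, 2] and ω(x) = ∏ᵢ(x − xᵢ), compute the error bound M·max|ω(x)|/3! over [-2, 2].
64*sqrt(3)*cosh(4/5)/3375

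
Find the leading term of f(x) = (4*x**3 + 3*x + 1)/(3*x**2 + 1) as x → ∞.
4*x/3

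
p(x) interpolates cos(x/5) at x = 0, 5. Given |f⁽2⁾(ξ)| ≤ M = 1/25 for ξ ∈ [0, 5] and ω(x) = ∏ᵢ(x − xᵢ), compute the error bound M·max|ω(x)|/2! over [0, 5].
1/8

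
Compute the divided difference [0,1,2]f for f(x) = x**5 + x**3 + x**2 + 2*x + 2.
19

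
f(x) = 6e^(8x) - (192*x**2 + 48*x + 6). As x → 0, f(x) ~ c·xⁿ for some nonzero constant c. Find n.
3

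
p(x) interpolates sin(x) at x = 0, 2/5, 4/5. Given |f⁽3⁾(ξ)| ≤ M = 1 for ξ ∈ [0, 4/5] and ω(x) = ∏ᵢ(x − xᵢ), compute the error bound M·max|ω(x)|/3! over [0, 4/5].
8*sqrt(3)/3375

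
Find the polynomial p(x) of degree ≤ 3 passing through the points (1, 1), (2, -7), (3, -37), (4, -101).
-2*x**3 + x**2 + 3*x - 1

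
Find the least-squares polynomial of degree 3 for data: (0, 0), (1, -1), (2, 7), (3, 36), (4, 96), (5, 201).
-1/21 + (-88/63)x + (-59/42)x² + (35/18)x³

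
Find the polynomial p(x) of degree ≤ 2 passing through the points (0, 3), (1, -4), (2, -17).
-3*x**2 - 4*x + 3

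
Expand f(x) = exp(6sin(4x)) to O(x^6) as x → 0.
1 + 24*x + 288*x**2 + 2240*x**3 + 12288*x**4 + 239872*x**5/5 + O(x**6)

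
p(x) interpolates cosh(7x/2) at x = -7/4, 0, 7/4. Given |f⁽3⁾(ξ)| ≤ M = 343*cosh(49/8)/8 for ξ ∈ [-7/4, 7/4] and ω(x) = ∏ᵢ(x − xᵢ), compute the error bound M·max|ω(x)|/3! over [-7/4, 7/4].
117649*sqrt(3)*cosh(49/8)/13824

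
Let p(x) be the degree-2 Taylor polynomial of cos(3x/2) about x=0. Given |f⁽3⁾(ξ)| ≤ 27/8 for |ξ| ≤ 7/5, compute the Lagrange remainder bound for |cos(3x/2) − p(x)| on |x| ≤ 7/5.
3087/2000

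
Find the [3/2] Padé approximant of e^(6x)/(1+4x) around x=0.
(1098*x**3/95 + 909*x**2/95 + 90*x/19 + 1)/(-561*x**2/95 + 52*x/19 + 1)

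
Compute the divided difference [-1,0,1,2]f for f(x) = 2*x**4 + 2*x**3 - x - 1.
6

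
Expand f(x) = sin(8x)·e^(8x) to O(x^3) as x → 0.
8*x + 64*x**2 + O(x**3)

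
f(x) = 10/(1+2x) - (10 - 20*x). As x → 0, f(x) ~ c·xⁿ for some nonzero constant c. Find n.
2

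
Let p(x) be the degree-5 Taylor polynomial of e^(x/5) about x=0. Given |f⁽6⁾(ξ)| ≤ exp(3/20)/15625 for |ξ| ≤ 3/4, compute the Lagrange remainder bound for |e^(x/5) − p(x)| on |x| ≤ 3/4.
81*exp(3/20)/5120000000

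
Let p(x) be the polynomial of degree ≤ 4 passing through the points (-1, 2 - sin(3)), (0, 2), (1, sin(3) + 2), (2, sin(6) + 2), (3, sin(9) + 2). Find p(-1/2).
-105*sin(3)/128 + 7*sin(6)/32 - 5*sin(9)/128 + 2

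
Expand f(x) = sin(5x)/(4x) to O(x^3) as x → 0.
5/4 - 125*x**2/24 + O(x**3)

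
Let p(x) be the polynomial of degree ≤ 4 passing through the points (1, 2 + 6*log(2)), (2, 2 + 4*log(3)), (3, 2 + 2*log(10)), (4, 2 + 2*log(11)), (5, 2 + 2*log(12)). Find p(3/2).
2 + log(81*11**(7/16)*2**(25/64)*3**(19/64)*5**(29/32)/25)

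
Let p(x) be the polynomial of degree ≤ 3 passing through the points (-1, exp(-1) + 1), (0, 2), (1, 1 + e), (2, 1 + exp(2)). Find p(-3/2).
(e*(-5*exp(2) - 19 + 21*e) + 35)*exp(-1)/16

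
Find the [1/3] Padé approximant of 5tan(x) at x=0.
5*x/(1 - x**2/3)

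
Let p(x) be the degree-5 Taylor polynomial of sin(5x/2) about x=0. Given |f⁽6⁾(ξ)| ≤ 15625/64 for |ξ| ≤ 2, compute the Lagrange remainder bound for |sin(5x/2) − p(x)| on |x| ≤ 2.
3125/144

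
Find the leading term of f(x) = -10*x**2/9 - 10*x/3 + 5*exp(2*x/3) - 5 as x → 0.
20*x**3/81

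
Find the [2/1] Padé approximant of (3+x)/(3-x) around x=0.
(x/3 + 1)/(1 - x/3)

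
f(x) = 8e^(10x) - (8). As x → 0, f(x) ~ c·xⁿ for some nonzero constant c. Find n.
1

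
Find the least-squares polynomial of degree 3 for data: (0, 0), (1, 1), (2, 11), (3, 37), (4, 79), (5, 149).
-13/126 + (-1109/756)x + (233/126)x² + (95/108)x³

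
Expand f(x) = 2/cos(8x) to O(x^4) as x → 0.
2 + 64*x**2 + O(x**4)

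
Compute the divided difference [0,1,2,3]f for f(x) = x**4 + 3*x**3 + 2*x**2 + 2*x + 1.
9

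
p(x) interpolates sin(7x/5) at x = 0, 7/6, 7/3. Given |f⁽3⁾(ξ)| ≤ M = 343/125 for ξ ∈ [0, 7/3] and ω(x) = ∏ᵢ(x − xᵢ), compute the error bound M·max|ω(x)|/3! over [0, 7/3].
117649*sqrt(3)/729000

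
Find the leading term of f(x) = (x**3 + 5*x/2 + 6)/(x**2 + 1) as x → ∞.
x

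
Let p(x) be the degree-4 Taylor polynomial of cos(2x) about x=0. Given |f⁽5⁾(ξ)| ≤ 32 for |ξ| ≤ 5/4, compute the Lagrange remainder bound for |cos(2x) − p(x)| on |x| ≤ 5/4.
625/768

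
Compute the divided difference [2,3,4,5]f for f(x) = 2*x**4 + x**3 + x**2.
29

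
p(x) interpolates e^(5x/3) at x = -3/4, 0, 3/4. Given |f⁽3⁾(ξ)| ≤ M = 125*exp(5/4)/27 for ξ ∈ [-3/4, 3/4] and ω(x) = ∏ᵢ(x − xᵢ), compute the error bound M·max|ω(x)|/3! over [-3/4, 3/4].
125*sqrt(3)*exp(5/4)/1728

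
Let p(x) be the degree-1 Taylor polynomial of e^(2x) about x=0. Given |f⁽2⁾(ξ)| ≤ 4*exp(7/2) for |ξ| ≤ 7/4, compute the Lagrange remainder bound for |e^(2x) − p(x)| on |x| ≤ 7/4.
49*exp(7/2)/8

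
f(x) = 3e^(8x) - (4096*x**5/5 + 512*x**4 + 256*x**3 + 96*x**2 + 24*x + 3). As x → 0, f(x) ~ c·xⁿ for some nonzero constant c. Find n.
6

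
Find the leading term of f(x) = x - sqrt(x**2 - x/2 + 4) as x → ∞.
1/4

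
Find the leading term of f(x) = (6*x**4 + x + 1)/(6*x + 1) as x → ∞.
x**3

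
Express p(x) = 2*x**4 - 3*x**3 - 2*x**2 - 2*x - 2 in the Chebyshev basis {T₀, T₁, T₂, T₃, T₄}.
(-9/4)T₀ + (-17/4)T₁ + (-3/4)T₃ + (1/4)T₄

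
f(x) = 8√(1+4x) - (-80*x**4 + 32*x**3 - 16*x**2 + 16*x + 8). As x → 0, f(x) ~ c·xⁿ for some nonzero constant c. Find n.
5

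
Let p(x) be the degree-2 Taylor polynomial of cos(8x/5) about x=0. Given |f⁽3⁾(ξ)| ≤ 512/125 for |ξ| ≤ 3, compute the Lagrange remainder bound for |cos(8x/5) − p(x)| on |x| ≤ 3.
2304/125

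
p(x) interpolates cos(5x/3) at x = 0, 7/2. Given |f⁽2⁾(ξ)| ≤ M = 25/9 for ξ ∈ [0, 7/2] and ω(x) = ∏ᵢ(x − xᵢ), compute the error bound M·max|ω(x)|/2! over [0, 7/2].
1225/288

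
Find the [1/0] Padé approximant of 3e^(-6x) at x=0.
3 - 18*x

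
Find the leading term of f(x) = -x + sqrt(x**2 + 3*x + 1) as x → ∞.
3/2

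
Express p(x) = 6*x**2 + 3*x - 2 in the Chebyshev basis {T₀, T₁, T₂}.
T₀ + (3)T₁ + (3)T₂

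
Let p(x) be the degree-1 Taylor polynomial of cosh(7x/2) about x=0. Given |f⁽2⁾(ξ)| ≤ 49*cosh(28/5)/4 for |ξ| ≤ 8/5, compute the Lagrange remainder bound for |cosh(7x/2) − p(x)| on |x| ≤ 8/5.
392*cosh(28/5)/25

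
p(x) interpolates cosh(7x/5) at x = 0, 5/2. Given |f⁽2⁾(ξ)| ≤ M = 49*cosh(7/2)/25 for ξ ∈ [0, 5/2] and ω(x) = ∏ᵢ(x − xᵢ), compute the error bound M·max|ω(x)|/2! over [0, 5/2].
49*cosh(7/2)/32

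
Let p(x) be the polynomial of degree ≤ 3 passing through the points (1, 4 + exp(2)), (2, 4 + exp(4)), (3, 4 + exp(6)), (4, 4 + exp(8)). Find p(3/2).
-5*exp(6)/16 + 5*exp(2)/16 + 4 + 15*exp(4)/16 + exp(8)/16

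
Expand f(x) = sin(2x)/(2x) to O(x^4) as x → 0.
1 - 2*x**2/3 + O(x**4)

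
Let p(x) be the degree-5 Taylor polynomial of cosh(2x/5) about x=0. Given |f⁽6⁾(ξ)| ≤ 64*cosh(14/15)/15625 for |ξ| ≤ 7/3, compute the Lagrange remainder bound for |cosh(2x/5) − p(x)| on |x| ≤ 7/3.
470596*cosh(14/15)/512578125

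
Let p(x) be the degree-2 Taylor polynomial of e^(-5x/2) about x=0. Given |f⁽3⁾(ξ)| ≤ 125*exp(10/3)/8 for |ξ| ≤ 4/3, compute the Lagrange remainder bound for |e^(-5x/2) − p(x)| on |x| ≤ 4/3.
500*exp(10/3)/81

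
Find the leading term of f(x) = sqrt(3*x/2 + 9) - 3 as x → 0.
x/4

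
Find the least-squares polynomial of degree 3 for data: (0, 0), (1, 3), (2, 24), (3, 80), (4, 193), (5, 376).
11/126 + (-197/756)x + (1/252)x² + (163/54)x³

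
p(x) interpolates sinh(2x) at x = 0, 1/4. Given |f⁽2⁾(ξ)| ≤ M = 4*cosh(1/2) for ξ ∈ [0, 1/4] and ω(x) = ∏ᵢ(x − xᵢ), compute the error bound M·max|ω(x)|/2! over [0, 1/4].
cosh(1/2)/32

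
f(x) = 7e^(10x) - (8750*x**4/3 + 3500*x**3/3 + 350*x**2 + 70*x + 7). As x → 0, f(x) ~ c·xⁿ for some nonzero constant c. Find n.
5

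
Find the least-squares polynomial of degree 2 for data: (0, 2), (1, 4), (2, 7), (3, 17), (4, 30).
82/35 + (-97/70)x + (29/14)x²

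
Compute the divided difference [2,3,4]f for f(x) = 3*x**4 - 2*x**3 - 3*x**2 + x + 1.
144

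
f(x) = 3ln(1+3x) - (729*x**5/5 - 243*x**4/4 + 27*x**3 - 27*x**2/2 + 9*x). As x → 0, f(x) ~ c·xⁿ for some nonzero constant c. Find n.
6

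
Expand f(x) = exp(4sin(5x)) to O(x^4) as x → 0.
1 + 20*x + 200*x**2 + 1250*x**3 + O(x**4)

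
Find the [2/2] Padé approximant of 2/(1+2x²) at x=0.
2/(2*x**2 + 1)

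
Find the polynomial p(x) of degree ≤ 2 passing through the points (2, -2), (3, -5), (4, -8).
4 - 3*x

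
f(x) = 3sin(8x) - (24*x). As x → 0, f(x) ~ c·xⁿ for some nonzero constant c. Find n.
3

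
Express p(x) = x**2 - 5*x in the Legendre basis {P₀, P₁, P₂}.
(1/3)P₀ + (-5)P₁ + (2/3)P₂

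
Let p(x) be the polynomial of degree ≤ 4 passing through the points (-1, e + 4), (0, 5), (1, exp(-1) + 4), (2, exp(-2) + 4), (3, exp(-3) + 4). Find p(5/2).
5*(-14*exp(2) + 7 + 28*e + (108 - e)*exp(3))*exp(-3)/128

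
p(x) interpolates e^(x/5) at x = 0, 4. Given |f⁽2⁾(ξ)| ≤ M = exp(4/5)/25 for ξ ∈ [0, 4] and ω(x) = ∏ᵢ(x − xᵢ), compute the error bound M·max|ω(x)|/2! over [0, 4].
2*exp(4/5)/25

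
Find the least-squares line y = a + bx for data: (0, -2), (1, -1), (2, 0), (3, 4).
a = -13/5, b = 19/10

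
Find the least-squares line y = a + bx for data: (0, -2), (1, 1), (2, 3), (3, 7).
a = -21/10, b = 29/10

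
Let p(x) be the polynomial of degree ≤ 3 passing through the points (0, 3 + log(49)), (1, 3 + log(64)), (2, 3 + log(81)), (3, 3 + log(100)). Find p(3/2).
-log(35)/8 + log(6)/4 + 3 + log(72)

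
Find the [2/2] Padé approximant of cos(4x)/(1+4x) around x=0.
(-28*x**2/3 + 2*x/3 + 1)/(4*x**2/3 + 14*x/3 + 1)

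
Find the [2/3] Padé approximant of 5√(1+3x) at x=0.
(315*x**2/16 + 21*x + 5)/(-27*x**3/160 + 81*x**2/80 + 27*x/10 + 1)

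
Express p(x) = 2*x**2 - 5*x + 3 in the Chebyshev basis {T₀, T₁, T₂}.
(4)T₀ + (-5)T₁ + T₂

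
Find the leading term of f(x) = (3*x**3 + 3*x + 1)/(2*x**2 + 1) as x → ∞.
3*x/2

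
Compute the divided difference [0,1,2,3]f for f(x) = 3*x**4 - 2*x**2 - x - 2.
18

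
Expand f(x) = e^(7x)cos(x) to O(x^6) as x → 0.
1 + 7*x + 24*x**2 + 161*x**3/3 + 527*x**4/6 + 3353*x**5/30 + O(x**6)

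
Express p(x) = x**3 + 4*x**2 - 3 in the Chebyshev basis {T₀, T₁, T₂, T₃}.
-T₀ + (3/4)T₁ + (2)T₂ + (1/4)T₃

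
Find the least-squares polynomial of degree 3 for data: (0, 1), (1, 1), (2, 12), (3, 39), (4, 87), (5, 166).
53/63 + (-412/189)x + (431/252)x² + (115/108)x³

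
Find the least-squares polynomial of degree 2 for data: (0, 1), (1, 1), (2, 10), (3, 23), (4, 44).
27/35 + (-82/35)x + (23/7)x²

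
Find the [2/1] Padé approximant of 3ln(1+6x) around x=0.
18*x*(x + 1)/(4*x + 1)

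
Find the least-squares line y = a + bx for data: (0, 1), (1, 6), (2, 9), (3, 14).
a = 6/5, b = 21/5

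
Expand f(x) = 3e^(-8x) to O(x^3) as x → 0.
3 - 24*x + 96*x**2 + O(x**3)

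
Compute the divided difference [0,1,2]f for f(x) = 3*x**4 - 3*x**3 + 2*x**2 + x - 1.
14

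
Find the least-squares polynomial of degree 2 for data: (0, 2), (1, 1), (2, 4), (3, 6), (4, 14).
71/35 + (-137/70)x + (17/14)x²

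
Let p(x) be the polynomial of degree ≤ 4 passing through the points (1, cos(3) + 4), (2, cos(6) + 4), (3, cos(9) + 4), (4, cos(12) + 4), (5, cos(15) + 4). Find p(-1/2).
1485*cos(9)/64 - 693*cos(6)/32 - 385*cos(12)/32 + 1155*cos(3)/128 + 315*cos(15)/128 + 4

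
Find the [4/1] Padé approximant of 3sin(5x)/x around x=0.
625*x**4/8 - 125*x**2/2 + 15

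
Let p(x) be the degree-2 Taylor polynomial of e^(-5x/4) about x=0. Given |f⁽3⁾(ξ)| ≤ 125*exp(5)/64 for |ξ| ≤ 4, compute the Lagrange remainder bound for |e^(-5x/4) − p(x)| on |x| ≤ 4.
125*exp(5)/6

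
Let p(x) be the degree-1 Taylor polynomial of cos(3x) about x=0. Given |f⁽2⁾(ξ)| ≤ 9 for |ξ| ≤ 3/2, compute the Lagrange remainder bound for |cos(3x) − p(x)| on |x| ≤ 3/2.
81/8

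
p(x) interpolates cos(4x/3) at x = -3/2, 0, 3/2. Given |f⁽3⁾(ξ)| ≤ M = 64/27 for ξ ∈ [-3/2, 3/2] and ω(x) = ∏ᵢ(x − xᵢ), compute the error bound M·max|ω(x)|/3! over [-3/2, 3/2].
8*sqrt(3)/27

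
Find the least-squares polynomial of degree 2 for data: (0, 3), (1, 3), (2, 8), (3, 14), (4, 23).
19/7 + (-23/70)x + (19/14)x²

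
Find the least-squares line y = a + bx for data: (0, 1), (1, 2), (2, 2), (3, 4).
a = 9/10, b = 9/10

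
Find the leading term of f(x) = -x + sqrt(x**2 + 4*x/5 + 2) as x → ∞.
2/5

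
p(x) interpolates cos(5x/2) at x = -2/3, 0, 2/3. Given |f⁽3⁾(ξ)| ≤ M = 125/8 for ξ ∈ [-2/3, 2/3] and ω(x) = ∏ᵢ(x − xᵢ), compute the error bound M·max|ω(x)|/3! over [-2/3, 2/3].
125*sqrt(3)/729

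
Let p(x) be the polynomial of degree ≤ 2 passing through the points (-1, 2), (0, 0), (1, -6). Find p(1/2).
-5/2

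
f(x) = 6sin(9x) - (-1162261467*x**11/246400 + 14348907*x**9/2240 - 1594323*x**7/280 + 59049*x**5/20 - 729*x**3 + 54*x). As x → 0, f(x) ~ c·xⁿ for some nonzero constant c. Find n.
13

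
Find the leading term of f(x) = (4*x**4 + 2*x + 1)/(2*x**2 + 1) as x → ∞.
2*x**2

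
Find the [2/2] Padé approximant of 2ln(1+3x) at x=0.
3*x*(3*x + 2)/(3*x**2/2 + 3*x + 1)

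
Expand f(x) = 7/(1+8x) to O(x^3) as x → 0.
7 - 56*x + 448*x**2 + O(x**3)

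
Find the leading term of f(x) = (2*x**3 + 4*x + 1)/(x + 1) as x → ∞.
2*x**2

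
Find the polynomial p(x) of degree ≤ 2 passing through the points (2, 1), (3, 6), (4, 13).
x**2 - 3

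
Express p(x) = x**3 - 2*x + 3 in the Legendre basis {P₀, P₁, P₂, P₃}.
(3)P₀ + (-7/5)P₁ + (2/5)P₃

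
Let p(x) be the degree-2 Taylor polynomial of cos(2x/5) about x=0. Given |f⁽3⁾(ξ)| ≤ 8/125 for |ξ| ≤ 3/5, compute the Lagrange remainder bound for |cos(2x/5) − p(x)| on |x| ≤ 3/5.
36/15625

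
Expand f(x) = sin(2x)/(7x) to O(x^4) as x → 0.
2/7 - 4*x**2/21 + O(x**4)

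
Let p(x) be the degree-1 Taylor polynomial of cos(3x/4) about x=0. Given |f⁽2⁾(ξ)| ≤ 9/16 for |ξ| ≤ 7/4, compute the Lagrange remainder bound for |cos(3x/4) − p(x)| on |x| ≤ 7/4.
441/512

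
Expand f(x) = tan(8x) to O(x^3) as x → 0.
8*x + O(x**3)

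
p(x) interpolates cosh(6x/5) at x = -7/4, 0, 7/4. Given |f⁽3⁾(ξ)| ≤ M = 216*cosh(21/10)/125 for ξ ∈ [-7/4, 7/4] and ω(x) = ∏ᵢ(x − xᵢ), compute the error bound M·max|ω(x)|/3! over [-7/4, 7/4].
343*sqrt(3)*cosh(21/10)/1000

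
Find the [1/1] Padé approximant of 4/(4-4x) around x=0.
1/(1 - x)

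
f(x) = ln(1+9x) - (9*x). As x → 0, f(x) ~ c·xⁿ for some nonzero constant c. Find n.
2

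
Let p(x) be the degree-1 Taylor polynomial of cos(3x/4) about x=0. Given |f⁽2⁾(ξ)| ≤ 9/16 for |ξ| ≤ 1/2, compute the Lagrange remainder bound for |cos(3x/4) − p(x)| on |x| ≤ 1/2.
9/128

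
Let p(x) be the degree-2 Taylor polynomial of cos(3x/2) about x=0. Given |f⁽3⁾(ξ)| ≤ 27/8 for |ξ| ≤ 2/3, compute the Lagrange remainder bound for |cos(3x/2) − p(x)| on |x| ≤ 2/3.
1/6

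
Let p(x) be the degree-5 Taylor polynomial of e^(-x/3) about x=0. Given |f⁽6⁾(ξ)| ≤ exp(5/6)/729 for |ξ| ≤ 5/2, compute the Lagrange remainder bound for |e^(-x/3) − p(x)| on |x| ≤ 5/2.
3125*exp(5/6)/6718464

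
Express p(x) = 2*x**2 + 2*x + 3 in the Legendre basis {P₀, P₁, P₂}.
(11/3)P₀ + (2)P₁ + (4/3)P₂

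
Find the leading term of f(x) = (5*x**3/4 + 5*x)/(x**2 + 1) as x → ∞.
5*x/4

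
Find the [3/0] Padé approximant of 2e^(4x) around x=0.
64*x**3/3 + 16*x**2 + 8*x + 2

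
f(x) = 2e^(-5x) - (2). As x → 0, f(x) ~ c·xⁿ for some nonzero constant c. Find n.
1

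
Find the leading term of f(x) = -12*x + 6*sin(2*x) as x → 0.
-8*x**3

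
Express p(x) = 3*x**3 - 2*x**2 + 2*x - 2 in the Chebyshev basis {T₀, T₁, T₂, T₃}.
(-3)T₀ + (17/4)T₁ - T₂ + (3/4)T₃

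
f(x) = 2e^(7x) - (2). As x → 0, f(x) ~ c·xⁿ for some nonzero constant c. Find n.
1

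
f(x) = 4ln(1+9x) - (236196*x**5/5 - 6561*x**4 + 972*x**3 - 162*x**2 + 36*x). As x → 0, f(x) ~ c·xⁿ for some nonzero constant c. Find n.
6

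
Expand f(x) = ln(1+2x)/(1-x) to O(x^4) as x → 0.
2*x + 8*x**3/3 + O(x**4)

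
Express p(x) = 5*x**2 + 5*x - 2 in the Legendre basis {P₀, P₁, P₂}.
(-1/3)P₀ + (5)P₁ + (10/3)P₂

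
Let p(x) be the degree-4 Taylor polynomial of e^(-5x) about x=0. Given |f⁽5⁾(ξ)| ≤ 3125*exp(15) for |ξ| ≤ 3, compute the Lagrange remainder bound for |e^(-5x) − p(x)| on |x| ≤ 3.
50625*exp(15)/8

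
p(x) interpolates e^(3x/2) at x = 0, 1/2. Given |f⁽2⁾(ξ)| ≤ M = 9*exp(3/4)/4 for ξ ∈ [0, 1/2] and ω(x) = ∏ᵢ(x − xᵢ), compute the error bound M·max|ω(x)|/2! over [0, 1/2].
9*exp(3/4)/128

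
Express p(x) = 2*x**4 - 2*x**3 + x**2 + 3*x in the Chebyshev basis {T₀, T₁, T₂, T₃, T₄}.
(5/4)T₀ + (3/2)T₁ + (3/2)T₂ + (-1/2)T₃ + (1/4)T₄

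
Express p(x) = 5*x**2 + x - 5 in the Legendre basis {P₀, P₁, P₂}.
(-10/3)P₀ + P₁ + (10/3)P₂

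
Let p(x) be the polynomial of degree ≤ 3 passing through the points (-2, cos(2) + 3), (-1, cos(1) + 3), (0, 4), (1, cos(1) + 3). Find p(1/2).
cos(2)/16 + 63/16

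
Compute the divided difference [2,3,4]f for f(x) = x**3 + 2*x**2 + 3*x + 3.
11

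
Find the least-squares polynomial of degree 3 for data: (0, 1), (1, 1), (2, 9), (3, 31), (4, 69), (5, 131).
61/63 + (-464/189)x + (215/126)x² + (43/54)x³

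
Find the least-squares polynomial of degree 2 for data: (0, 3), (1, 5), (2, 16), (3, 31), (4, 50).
17/7 + (8/7)x + (19/7)x²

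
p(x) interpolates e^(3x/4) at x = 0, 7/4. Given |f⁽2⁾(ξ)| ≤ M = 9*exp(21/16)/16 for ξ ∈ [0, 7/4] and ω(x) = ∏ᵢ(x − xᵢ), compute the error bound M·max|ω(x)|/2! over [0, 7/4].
441*exp(21/16)/2048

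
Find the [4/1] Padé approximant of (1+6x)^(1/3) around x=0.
(16*x**4/3 - 64*x**3/15 + 24*x**2/5 + 32*x/5 + 1)/(22*x/5 + 1)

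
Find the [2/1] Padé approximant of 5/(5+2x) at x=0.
1/(2*x/5 + 1)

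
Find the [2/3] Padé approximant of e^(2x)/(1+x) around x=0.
(2*x**2/5 + x + 1)/(4*x**3/15 - 3*x**2/5 + 1)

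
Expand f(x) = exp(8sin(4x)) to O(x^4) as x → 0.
1 + 32*x + 512*x**2 + 5376*x**3 + O(x**4)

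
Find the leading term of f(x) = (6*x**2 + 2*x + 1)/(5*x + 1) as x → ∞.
6*x/5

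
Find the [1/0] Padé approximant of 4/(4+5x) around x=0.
1 - 5*x/4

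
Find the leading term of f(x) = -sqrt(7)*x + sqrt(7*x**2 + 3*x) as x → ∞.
3*sqrt(7)/14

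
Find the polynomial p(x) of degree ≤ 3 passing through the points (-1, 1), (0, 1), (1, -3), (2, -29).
-3*x**3 - 2*x**2 + x + 1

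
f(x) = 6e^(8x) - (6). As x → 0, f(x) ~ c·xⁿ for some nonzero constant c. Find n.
1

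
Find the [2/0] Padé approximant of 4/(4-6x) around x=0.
9*x**2/4 + 3*x/2 + 1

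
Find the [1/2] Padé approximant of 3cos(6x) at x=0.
3/(18*x**2 + 1)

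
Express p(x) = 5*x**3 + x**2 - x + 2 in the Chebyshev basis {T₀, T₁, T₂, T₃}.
(5/2)T₀ + (11/4)T₁ + (1/2)T₂ + (5/4)T₃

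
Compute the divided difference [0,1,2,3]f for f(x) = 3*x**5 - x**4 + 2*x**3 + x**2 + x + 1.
71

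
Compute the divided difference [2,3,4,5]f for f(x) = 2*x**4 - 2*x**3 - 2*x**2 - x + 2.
26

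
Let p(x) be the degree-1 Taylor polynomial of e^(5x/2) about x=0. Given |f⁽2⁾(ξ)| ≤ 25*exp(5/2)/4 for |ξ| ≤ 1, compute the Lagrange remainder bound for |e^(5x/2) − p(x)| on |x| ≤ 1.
25*exp(5/2)/8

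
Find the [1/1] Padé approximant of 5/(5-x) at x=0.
1/(1 - x/5)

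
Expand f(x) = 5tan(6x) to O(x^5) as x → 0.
30*x + 360*x**3 + O(x**5)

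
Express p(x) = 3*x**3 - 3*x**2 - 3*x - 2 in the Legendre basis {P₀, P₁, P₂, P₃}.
(-3)P₀ + (-6/5)P₁ + (-2)P₂ + (6/5)P₃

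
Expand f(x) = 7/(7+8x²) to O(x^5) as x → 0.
1 - 8*x**2/7 + 64*x**4/49 + O(x**5)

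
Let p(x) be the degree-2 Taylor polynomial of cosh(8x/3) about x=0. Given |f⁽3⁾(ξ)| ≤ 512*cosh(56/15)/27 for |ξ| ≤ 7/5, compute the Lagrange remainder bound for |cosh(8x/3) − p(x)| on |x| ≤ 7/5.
87808*cosh(56/15)/10125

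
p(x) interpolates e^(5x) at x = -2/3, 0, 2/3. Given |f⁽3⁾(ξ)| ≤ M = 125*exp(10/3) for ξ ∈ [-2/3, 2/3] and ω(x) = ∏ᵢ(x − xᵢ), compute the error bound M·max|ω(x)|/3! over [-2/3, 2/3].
1000*sqrt(3)*exp(10/3)/729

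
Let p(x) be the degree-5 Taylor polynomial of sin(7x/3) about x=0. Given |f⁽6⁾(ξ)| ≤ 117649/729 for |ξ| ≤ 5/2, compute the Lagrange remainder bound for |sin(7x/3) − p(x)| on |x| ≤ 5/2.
367653125/6718464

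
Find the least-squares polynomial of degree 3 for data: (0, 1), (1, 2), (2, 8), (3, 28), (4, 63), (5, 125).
61/63 + (7/27)x + (-83/252)x² + (113/108)x³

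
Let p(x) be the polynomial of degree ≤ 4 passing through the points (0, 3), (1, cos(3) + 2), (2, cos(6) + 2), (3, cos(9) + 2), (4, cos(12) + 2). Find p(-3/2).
315*cos(12)/128 - 385*cos(9)/32 + 1411/128 - 693*cos(3)/32 + 1485*cos(6)/64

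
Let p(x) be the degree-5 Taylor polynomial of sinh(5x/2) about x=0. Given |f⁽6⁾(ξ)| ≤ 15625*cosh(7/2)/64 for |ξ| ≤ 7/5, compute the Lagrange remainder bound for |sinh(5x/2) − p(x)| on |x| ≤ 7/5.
117649*cosh(7/2)/46080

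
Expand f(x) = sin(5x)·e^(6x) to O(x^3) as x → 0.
5*x + 30*x**2 + O(x**3)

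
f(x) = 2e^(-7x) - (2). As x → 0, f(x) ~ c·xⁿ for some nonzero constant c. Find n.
1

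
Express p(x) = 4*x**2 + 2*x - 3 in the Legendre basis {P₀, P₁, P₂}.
(-5/3)P₀ + (2)P₁ + (8/3)P₂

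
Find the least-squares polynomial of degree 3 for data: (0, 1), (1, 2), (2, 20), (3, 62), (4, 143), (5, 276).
47/63 + (-359/378)x + (127/126)x² + (55/27)x³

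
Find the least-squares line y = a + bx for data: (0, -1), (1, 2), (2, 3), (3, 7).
a = -1, b = 5/2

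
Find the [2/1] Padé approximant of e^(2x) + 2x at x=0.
(-2*x**2/3 + 10*x/3 + 1)/(1 - 2*x/3)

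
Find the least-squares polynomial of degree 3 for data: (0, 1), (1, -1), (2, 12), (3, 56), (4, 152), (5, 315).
125/126 + (-335/108)x + (-223/126)x² + (323/108)x³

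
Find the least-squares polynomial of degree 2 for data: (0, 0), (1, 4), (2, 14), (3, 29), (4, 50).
-1/35 + (19/14)x + (39/14)x²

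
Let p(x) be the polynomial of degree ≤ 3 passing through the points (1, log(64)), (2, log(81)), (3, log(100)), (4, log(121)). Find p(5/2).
-log(11)/8 - 3*log(2)/8 + 9*log(3)/4 + 9*log(10)/8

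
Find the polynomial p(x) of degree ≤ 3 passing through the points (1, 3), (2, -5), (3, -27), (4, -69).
-x**3 - x**2 + 2*x + 3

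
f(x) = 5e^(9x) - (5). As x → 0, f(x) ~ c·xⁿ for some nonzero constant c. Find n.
1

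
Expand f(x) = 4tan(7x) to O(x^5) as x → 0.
28*x + 1372*x**3/3 + O(x**5)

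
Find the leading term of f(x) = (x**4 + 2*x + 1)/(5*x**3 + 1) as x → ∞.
x/5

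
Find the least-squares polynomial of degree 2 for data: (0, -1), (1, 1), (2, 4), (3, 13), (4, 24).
-27/35 + (-23/35)x + (12/7)x²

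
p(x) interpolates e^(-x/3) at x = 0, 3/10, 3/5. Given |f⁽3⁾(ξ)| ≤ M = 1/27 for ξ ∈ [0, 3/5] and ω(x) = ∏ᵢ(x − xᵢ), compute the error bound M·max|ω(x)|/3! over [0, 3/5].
sqrt(3)/27000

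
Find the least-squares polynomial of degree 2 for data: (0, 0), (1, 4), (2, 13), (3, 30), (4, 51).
(4/5)x + (3)x²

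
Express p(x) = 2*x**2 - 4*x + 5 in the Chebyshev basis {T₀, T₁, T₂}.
(6)T₀ + (-4)T₁ + T₂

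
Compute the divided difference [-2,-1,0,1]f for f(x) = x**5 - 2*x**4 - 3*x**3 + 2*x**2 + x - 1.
6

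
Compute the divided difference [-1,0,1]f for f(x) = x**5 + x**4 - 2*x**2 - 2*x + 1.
-1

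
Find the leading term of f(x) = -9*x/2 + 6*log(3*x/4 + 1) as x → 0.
-27*x**2/16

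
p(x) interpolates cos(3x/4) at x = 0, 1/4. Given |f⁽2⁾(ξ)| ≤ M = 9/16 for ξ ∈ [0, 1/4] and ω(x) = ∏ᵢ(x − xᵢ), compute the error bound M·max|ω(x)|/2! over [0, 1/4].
9/2048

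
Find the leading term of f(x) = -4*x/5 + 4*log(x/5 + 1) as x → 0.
-2*x**2/25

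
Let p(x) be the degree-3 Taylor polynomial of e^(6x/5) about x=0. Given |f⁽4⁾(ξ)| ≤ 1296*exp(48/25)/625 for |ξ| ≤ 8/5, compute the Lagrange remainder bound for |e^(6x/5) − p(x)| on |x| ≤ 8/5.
221184*exp(48/25)/390625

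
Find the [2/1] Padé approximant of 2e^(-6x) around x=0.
(12*x**2 - 8*x + 2)/(2*x + 1)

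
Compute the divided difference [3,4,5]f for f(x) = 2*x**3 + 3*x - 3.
24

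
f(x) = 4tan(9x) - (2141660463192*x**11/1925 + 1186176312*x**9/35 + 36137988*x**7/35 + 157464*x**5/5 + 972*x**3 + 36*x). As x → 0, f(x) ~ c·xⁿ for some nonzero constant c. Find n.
13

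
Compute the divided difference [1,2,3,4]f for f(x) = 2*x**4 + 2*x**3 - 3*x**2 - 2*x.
22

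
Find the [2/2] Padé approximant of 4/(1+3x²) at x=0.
4/(3*x**2 + 1)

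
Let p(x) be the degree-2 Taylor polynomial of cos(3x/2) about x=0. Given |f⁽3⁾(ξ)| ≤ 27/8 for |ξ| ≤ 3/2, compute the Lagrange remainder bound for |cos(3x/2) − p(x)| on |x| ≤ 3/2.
243/128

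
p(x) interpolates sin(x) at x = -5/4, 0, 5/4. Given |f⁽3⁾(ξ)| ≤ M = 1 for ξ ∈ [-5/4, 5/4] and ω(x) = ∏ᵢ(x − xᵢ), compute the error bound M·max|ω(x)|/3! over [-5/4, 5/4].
125*sqrt(3)/1728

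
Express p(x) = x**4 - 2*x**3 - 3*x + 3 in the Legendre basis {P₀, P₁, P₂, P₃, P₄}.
(16/5)P₀ + (-21/5)P₁ + (4/7)P₂ + (-4/5)P₃ + (8/35)P₄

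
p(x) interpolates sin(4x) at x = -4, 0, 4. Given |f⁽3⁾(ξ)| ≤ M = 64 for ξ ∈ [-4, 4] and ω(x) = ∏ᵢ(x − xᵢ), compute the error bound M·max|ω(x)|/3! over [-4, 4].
4096*sqrt(3)/27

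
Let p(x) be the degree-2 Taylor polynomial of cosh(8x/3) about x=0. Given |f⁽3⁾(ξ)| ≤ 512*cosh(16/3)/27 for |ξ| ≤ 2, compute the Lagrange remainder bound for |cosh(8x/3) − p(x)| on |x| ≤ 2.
2048*cosh(16/3)/81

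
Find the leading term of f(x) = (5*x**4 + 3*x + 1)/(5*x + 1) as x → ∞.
x**3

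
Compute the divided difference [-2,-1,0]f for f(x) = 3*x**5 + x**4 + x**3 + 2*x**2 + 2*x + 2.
-39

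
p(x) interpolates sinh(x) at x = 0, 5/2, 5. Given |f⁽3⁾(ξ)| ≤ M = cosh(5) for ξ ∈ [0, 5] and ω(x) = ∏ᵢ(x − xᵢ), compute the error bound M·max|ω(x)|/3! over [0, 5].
125*sqrt(3)*cosh(5)/216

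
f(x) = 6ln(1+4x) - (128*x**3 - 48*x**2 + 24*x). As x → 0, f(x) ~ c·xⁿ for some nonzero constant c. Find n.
4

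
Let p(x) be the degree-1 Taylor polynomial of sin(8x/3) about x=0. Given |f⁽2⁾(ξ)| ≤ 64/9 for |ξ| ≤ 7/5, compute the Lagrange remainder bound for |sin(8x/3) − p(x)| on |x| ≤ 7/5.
1568/225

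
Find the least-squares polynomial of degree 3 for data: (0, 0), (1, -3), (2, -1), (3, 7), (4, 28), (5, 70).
-17/63 + (-445/378)x + (-59/36)x² + (101/108)x³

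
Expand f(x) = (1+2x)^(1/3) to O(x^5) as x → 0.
1 + 2*x/3 - 4*x**2/9 + 40*x**3/81 - 160*x**4/243 + O(x**5)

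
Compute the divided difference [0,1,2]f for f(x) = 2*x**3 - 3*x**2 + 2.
3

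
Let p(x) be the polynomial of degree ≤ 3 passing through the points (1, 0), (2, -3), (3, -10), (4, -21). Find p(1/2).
0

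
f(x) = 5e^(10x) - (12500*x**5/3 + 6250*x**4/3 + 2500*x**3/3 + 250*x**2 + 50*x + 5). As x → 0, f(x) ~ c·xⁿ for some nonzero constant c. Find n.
6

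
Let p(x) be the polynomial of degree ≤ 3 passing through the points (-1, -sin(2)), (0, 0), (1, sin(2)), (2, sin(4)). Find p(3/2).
5*sin(4)/16 + 7*sin(2)/8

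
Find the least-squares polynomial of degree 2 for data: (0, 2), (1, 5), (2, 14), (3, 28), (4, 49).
72/35 + (-1/70)x + (41/14)x²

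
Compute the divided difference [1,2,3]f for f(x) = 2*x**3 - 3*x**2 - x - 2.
9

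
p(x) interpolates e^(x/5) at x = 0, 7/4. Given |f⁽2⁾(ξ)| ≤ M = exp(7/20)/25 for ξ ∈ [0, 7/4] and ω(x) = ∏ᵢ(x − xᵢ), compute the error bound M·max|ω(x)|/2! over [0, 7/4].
49*exp(7/20)/3200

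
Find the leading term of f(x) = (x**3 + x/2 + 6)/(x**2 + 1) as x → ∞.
x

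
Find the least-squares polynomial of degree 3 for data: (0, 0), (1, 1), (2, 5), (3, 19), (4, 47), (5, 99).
-1/14 + (167/84)x + (-13/7)x² + (13/12)x³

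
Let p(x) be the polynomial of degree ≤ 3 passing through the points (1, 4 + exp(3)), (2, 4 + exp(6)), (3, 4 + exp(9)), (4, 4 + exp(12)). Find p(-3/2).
-105*exp(12)/16 - 495*exp(6)/16 + 4 + 231*exp(3)/16 + 385*exp(9)/16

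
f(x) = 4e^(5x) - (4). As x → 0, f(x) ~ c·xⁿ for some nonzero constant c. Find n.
1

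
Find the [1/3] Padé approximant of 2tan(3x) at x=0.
6*x/(1 - 3*x**2)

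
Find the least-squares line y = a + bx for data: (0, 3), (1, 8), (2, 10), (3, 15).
a = 33/10, b = 19/5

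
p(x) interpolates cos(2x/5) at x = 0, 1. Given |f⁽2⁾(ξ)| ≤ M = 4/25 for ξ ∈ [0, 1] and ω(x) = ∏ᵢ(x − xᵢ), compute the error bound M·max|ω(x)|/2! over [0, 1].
1/50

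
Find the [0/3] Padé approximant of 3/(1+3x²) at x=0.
3/(3*x**2 + 1)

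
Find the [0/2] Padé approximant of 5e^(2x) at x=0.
5/(2*x**2 - 2*x + 1)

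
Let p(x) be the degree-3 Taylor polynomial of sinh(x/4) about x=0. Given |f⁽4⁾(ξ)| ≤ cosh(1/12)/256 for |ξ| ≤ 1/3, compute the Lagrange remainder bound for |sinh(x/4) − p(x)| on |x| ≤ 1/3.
cosh(1/12)/497664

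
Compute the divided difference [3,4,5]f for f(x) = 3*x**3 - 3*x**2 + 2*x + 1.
33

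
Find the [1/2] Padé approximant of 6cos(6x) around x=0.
6/(18*x**2 + 1)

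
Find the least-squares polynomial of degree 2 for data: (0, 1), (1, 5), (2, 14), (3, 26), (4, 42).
6/7 + (181/70)x + (27/14)x²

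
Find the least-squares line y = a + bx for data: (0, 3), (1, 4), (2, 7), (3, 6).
a = 16/5, b = 6/5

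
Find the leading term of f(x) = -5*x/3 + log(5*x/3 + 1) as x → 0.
-25*x**2/18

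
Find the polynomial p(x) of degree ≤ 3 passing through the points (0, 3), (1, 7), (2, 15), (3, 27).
2*x**2 + 2*x + 3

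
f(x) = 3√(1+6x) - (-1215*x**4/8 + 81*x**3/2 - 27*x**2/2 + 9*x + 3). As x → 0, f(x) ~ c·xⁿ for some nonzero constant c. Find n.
5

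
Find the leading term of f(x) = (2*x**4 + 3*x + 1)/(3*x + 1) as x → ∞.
2*x**3/3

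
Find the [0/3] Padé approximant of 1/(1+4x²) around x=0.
1/(4*x**2 + 1)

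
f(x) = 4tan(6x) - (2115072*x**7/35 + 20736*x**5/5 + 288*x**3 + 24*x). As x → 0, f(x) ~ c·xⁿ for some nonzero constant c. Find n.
9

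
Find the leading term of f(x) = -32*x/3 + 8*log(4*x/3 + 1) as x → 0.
-64*x**2/9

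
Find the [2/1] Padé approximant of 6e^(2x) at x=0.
(4*x**2 + 8*x + 6)/(1 - 2*x/3)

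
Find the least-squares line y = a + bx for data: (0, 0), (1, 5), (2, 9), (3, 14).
a = 1/10, b = 23/5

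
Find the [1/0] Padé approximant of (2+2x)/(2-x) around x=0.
3*x/2 + 1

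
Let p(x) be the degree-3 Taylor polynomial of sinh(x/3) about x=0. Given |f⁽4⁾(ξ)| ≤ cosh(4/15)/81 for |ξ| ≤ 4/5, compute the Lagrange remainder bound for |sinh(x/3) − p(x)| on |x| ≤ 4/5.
32*cosh(4/15)/151875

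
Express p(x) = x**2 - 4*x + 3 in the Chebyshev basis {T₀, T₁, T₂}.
(7/2)T₀ + (-4)T₁ + (1/2)T₂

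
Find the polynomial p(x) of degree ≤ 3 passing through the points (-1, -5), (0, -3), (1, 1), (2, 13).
x**3 + x**2 + 2*x - 3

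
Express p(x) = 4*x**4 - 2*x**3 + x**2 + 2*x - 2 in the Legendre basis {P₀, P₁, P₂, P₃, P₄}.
(-13/15)P₀ + (4/5)P₁ + (62/21)P₂ + (-4/5)P₃ + (32/35)P₄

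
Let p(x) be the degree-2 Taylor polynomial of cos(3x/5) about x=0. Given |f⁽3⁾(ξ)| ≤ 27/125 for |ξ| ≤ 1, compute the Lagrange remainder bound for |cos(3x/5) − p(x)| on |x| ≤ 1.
9/250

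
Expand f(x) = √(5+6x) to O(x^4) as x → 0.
sqrt(5) + 3*sqrt(5)*x/5 - 9*sqrt(5)*x**2/50 + 27*sqrt(5)*x**3/250 + O(x**4)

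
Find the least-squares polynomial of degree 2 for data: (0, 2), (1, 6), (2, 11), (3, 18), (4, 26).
71/35 + (22/7)x + (5/7)x²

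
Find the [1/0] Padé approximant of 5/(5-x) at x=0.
x/5 + 1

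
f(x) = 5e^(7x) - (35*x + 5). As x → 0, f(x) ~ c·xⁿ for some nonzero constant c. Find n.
2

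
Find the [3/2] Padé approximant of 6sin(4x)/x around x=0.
(24 - 224*x**2/5)/(4*x**2/5 + 1)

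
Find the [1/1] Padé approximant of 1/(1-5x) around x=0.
1/(1 - 5*x)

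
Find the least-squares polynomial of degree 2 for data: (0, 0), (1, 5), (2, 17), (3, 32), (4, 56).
2/35 + (153/70)x + (41/14)x²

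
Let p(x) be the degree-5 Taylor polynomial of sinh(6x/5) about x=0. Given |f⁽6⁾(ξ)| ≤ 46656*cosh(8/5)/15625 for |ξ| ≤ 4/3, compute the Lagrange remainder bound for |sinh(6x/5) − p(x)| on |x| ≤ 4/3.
16384*cosh(8/5)/703125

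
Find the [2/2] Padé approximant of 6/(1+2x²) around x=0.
6/(2*x**2 + 1)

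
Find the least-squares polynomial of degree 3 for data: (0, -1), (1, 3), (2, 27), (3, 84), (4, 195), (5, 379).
-79/63 + (482/189)x + (-31/63)x² + (82/27)x³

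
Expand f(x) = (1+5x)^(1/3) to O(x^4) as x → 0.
1 + 5*x/3 - 25*x**2/9 + 625*x**3/81 + O(x**4)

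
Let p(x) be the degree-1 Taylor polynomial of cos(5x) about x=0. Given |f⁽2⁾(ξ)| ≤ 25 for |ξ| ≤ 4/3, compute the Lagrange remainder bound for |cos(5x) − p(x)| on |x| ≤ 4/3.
200/9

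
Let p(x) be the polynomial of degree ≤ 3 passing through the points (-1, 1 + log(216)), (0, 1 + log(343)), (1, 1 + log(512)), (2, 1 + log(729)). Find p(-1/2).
1 + log(147*2**(1/8)*3**(5/16)*7**(13/16)/4)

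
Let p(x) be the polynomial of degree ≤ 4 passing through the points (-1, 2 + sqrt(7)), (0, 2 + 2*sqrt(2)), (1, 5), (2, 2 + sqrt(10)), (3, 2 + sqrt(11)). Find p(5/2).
-5*sqrt(7)/128 + 23/64 + 7*sqrt(2)/16 + 35*sqrt(11)/128 + 35*sqrt(10)/32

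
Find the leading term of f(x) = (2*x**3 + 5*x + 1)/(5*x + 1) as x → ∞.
2*x**2/5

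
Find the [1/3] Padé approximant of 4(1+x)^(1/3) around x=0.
(10*x/3 + 4)/(x**3/81 - x**2/18 + x/2 + 1)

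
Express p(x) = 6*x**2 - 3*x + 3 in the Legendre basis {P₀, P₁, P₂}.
(5)P₀ + (-3)P₁ + (4)P₂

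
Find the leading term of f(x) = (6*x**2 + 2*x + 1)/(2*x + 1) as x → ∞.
3*x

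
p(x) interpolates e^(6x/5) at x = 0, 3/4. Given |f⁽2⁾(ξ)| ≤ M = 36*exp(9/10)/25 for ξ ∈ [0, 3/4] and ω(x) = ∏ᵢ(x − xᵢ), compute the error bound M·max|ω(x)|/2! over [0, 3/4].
81*exp(9/10)/800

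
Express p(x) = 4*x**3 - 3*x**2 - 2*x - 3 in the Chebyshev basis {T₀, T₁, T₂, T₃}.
(-9/2)T₀ + T₁ + (-3/2)T₂ + T₃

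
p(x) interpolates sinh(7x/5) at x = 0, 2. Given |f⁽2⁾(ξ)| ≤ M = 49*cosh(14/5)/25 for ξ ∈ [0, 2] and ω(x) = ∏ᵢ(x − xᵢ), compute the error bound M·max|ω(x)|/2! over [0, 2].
49*cosh(14/5)/50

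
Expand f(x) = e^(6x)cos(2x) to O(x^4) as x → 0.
1 + 6*x + 16*x**2 + 24*x**3 + O(x**4)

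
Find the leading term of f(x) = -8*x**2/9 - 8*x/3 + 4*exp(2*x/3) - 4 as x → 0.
16*x**3/81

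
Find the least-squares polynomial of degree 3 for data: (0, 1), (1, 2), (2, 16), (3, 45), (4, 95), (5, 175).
47/63 + (-265/189)x + (89/36)x² + (103/108)x³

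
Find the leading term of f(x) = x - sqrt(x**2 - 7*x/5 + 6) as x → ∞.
7/10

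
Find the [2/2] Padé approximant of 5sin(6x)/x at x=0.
(30 - 126*x**2)/(9*x**2/5 + 1)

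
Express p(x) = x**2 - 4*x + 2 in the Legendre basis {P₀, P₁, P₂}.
(7/3)P₀ + (-4)P₁ + (2/3)P₂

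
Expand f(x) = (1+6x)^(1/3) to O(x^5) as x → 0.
1 + 2*x - 4*x**2 + 40*x**3/3 - 160*x**4/3 + O(x**5)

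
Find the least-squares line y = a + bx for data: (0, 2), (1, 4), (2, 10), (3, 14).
a = 6/5, b = 21/5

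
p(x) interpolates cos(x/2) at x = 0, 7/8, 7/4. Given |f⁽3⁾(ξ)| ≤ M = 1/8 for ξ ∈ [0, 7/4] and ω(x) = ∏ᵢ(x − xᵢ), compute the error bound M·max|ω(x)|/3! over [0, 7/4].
343*sqrt(3)/110592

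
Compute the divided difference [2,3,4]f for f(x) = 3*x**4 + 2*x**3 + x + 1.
183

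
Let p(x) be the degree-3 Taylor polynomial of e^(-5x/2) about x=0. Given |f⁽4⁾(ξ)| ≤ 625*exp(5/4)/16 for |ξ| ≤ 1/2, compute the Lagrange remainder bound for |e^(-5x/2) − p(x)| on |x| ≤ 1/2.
625*exp(5/4)/6144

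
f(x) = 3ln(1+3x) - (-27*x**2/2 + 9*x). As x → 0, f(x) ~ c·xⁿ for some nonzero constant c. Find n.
3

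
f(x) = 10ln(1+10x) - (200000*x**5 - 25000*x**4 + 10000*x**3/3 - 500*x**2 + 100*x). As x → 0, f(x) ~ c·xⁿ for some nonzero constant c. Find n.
6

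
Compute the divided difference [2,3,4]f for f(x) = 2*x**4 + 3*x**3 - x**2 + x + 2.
136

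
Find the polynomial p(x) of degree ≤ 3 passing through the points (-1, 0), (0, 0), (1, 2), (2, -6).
-2*x**3 + x**2 + 3*x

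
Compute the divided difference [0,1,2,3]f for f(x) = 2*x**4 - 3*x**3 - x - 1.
9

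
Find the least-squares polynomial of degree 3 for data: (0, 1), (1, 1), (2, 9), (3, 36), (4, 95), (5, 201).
6/7 + (65/42)x + (-22/7)x² + (13/6)x³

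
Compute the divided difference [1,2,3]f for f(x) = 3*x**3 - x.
18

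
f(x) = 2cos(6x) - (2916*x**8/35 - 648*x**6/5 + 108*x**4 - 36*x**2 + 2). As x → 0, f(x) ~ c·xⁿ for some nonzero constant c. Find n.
10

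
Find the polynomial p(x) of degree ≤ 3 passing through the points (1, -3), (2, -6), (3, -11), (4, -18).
-x**2 - 2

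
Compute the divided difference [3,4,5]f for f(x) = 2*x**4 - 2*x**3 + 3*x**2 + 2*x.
173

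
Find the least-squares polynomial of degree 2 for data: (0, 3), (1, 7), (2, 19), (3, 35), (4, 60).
104/35 + (37/35)x + (23/7)x²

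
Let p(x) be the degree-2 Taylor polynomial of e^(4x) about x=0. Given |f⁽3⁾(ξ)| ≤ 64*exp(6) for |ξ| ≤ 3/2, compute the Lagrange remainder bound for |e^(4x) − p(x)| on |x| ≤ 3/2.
36*exp(6)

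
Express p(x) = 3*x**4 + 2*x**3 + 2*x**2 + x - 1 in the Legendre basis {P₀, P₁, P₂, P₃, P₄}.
(4/15)P₀ + (11/5)P₁ + (64/21)P₂ + (4/5)P₃ + (24/35)P₄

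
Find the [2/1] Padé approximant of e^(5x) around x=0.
(25*x**2/6 + 10*x/3 + 1)/(1 - 5*x/3)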